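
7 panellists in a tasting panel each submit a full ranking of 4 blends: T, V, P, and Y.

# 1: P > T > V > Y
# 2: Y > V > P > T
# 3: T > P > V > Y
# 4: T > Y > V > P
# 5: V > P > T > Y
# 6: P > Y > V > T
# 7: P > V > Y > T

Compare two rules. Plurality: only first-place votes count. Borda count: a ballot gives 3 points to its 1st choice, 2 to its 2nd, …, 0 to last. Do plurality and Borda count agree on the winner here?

Yes

Plurality first-place counts: T 2, V 1, P 3, Y 1 → P.
Borda totals: T 9, V 11, P 14, Y 8 → P.
The two rules agree on P.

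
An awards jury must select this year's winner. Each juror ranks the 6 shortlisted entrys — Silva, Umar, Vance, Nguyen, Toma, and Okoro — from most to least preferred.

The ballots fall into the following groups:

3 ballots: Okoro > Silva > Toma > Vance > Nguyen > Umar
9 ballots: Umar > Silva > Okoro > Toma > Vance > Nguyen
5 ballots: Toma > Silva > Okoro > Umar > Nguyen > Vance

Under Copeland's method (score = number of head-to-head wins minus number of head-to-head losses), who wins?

Umar

Pairwise results:
  Silva vs Umar: Umar wins 9–8.
  Silva vs Vance: Silva wins 17–0.
  Silva vs Nguyen: Silva wins 17–0.
  Silva vs Toma: Silva wins 12–5.
  Silva vs Okoro: Silva wins 14–3.
  Umar vs Vance: Umar wins 14–3.
  Umar vs Nguyen: Umar wins 14–3.
  Umar vs Toma: Umar wins 9–8.
  Umar vs Okoro: Umar wins 9–8.
  Vance vs Nguyen: Vance wins 12–5.
  Vance vs Toma: Toma wins 17–0.
  Vance vs Okoro: Okoro wins 17–0.
  Nguyen vs Toma: Toma wins 17–0.
  Nguyen vs Okoro: Okoro wins 17–0.
  Toma vs Okoro: Okoro wins 12–5.
Copeland scores (wins − losses):
  Silva: 4 − 1 = 3
  Umar: 5 − 0 = 5
  Vance: 1 − 4 = -3
  Nguyen: 0 − 5 = -5
  Toma: 2 − 3 = -1
  Okoro: 3 − 2 = 1
Umar has the best Copeland score.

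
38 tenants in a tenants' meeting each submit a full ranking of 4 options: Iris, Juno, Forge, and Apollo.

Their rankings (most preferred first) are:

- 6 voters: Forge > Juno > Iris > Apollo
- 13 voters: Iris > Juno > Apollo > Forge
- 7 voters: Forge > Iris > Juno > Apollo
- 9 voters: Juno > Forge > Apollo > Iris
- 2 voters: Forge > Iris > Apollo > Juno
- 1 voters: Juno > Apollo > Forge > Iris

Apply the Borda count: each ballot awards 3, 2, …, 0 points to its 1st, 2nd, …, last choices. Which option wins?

Borda scores:
  Iris: 6·1 + 13·3 + 7·2 + 9·0 + 2·2 + 0 = 63
  Juno: 6·2 + 13·2 + 7·1 + 9·3 + 2·0 + 3 = 75
  Forge: 6·3 + 13·0 + 7·3 + 9·2 + 2·3 + 1 = 64
  Apollo: 6·0 + 13·1 + 7·0 + 9·1 + 2·1 + 2 = 26
Juno has the highest total.

Juno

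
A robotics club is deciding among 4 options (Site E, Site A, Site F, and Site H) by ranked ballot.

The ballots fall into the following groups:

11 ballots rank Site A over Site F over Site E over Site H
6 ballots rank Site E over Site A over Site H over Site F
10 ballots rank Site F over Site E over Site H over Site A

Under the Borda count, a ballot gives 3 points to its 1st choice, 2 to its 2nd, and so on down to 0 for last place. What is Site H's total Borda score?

16

Borda scores:
  Site E: 11·1 + 6·3 + 10·2 = 49
  Site A: 11·3 + 6·2 + 10·0 = 45
  Site F: 11·2 + 6·0 + 10·3 = 52
  Site H: 11·0 + 6·1 + 10·1 = 16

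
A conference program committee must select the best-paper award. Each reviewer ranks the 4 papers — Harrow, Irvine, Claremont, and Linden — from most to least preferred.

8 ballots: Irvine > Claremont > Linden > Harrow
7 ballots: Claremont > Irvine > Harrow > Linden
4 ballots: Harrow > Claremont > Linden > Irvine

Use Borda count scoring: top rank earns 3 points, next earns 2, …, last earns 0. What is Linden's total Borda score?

Borda scores:
  Harrow: 8·0 + 7·1 + 4·3 = 19
  Irvine: 8·3 + 7·2 + 4·0 = 38
  Claremont: 8·2 + 7·3 + 4·2 = 45
  Linden: 8·1 + 7·0 + 4·1 = 12

12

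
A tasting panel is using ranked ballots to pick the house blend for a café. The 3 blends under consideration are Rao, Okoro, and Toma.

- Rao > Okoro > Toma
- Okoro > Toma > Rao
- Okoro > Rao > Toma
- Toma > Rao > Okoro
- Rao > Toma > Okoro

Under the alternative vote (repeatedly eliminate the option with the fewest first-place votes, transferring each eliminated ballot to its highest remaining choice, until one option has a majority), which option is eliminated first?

Toma

Round 1: Rao 2, Okoro 2, Toma 1. Toma has the fewest and is eliminated.
Round 2: Rao 3, Okoro 2. Rao has a majority.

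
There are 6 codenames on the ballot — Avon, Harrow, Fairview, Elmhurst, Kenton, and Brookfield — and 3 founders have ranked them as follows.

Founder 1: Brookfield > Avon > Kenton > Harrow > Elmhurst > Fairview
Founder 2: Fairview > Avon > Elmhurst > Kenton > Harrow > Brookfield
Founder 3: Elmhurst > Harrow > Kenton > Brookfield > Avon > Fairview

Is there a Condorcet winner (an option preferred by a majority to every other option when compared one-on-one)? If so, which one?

There is no Condorcet winner

Head-to-head results (3 voters total):
Avon vs Harrow: Avon wins 2–1.
Avon vs Fairview: Avon wins 2–1.
Avon vs Elmhurst: Avon wins 2–1.
Avon vs Kenton: Avon wins 2–1.
Avon vs Brookfield: Brookfield wins 2–1.
Harrow vs Fairview: Harrow wins 2–1.
Harrow vs Elmhurst: Elmhurst wins 2–1.
Harrow vs Kenton: Kenton wins 2–1.
Harrow vs Brookfield: Harrow wins 2–1.
Fairview vs Elmhurst: Elmhurst wins 2–1.
Fairview vs Kenton: Kenton wins 2–1.
Fairview vs Brookfield: Brookfield wins 2–1.
Elmhurst vs Kenton: Elmhurst wins 2–1.
Elmhurst vs Brookfield: Elmhurst wins 2–1.
Kenton vs Brookfield: Kenton wins 2–1.
No candidate beats all others: Avon beats Harrow beats Brookfield beats Avon, a majority cycle.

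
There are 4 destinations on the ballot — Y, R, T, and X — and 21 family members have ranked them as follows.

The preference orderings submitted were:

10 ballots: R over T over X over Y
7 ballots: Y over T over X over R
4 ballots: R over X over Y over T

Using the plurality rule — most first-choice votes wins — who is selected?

R

First-place vote totals:
  Y: 7
  R: 14
  T: 0
  X: 0
R has the most first-place votes.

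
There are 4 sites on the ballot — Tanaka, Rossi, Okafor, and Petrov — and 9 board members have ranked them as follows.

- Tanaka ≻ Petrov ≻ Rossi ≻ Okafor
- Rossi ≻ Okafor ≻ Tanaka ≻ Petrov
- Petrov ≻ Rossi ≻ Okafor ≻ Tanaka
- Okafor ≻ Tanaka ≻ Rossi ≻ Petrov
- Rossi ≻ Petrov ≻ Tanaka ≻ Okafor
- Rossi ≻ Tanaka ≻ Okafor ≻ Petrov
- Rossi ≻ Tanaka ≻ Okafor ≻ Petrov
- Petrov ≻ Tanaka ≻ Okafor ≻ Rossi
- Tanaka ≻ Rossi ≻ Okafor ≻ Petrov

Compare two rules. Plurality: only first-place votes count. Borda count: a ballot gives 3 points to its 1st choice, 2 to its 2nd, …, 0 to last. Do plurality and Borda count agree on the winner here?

Yes

Plurality first-place counts: Tanaka 2, Rossi 4, Okafor 1, Petrov 2 → Rossi.
Borda totals: Tanaka 16, Rossi 18, Okafor 10, Petrov 10 → Rossi.
The two rules agree on Rossi.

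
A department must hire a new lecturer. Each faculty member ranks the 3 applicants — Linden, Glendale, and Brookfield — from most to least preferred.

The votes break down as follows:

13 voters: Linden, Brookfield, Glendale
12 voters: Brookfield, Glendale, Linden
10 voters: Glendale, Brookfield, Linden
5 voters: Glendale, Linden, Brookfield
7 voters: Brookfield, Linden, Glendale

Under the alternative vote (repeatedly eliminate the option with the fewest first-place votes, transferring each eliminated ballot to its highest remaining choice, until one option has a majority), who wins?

Brookfield

Round 1: Brookfield 19, Glendale 15, Linden 13. Linden has the fewest and is eliminated.
Round 2: Brookfield 32, Glendale 15. Brookfield has a majority.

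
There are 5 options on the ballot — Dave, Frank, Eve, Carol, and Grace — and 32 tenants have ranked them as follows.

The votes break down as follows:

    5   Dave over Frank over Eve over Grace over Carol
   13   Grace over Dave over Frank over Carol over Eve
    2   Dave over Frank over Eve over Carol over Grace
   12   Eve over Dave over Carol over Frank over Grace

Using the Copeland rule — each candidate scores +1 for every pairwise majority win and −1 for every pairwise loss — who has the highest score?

Pairwise results:
  Dave vs Frank: Dave wins 32–0.
  Dave vs Eve: Dave wins 20–12.
  Dave vs Carol: Dave wins 32–0.
  Dave vs Grace: Dave wins 19–13.
  Frank vs Eve: Frank wins 20–12.
  Frank vs Carol: Frank wins 20–12.
  Frank vs Grace: Frank wins 19–13.
  Eve vs Carol: Eve wins 19–13.
  Eve vs Grace: Eve wins 19–13.
  Carol vs Grace: Grace wins 18–14.
Copeland scores (wins − losses):
  Dave: 4 − 0 = 4
  Frank: 3 − 1 = 2
  Eve: 2 − 2 = 0
  Carol: 0 − 4 = -4
  Grace: 1 − 3 = -2
Dave has the best Copeland score.

Dave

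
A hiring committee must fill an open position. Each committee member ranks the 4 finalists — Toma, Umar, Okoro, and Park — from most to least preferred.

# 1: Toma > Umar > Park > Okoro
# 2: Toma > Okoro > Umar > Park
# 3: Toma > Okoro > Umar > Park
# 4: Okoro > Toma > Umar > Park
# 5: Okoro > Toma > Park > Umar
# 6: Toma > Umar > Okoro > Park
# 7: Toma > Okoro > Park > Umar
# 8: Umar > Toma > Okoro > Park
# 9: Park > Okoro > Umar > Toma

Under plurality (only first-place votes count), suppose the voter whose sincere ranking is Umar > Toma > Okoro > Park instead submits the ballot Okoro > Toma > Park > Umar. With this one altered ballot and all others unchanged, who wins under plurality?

First-place totals with the altered ballot: Toma 5, Umar 0, Okoro 3, Park 1.
The winner is unchanged: still Toma.

Toma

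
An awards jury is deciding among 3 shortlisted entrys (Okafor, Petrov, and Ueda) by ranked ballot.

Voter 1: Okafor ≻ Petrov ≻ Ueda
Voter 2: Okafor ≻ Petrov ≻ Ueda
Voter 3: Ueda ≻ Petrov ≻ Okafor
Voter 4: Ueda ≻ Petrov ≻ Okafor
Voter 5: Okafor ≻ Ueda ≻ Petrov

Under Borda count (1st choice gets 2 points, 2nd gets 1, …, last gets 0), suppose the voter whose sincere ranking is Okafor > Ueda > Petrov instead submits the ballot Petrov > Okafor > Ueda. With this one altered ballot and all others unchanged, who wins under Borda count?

Borda totals with the altered ballot: Okafor 5, Petrov 6, Ueda 4.
The switch changes the winner from Okafor to Petrov.

Petrov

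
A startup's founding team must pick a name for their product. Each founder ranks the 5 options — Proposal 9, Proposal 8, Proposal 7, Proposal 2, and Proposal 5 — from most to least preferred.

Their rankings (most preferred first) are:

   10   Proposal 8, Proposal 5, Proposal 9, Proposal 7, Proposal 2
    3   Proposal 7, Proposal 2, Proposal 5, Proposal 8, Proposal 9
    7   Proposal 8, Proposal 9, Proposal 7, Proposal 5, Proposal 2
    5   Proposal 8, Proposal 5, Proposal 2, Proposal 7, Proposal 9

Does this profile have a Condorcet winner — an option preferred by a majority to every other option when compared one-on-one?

Yes

Head-to-head results (25 voters total):
Proposal 9 vs Proposal 8: Proposal 8 wins 25–0.
Proposal 9 vs Proposal 7: Proposal 9 wins 17–8.
Proposal 9 vs Proposal 2: Proposal 9 wins 17–8.
Proposal 9 vs Proposal 5: Proposal 5 wins 18–7.
Proposal 8 vs Proposal 7: Proposal 8 wins 22–3.
Proposal 8 vs Proposal 2: Proposal 8 wins 22–3.
Proposal 8 vs Proposal 5: Proposal 8 wins 22–3.
Proposal 7 vs Proposal 2: Proposal 7 wins 20–5.
Proposal 7 vs Proposal 5: Proposal 5 wins 15–10.
Proposal 2 vs Proposal 5: Proposal 5 wins 22–3.
Proposal 8 beats each rival — Proposal 9 (25–0), Proposal 7 (22–3), Proposal 2 (22–3), Proposal 5 (22–3) — so Proposal 8 is the Condorcet winner.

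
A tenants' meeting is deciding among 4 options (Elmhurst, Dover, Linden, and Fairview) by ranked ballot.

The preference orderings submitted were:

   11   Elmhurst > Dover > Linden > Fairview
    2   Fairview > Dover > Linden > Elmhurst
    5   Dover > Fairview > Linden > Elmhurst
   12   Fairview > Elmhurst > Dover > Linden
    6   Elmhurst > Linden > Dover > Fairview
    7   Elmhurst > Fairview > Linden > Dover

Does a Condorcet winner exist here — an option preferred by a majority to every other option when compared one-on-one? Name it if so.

Elmhurst

Head-to-head results (43 voters total):
Elmhurst vs Dover: Elmhurst wins 36–7.
Elmhurst vs Linden: Elmhurst wins 36–7.
Elmhurst vs Fairview: Elmhurst wins 24–19.
Dover vs Linden: Dover wins 30–13.
Dover vs Fairview: Dover wins 22–21.
Linden vs Fairview: Fairview wins 26–17.
Elmhurst beats each rival — Dover (36–7), Linden (36–7), Fairview (24–19) — so Elmhurst is the Condorcet winner.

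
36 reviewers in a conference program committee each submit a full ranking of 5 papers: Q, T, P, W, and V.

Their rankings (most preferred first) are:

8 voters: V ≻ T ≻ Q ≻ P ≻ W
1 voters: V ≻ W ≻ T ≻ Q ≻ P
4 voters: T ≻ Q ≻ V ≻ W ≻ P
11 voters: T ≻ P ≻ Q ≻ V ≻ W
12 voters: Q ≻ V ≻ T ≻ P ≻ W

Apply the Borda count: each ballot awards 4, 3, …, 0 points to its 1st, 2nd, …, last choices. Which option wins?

Borda scores:
  Q: 8·2 + 1 + 4·3 + 11·2 + 12·4 = 99
  T: 8·3 + 2 + 4·4 + 11·4 + 12·2 = 110
  P: 8·1 + 0 + 4·0 + 11·3 + 12·1 = 53
  W: 8·0 + 3 + 4·1 + 11·0 + 12·0 = 7
  V: 8·4 + 4 + 4·2 + 11·1 + 12·3 = 91
T has the highest total.

T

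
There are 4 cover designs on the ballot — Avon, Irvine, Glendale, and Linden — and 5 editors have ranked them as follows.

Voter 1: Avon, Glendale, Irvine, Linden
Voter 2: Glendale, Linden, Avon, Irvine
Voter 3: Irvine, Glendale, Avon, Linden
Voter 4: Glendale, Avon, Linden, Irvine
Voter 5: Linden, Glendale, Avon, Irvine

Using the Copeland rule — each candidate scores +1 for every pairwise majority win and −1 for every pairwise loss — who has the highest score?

Pairwise results:
  Avon vs Irvine: Avon wins 4–1.
  Avon vs Glendale: Glendale wins 4–1.
  Avon vs Linden: Avon wins 3–2.
  Irvine vs Glendale: Glendale wins 4–1.
  Irvine vs Linden: Linden wins 3–2.
  Glendale vs Linden: Glendale wins 4–1.
Copeland scores (wins − losses):
  Avon: 2 − 1 = 1
  Irvine: 0 − 3 = -3
  Glendale: 3 − 0 = 3
  Linden: 1 − 2 = -1
Glendale has the best Copeland score.

Glendale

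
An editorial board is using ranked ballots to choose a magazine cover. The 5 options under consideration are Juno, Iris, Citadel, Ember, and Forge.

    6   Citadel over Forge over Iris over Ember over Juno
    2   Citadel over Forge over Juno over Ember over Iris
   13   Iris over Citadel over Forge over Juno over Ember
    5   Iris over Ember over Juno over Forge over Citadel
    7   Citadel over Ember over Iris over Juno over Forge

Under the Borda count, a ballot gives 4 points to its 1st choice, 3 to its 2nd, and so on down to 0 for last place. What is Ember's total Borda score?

44

Borda scores:
  Juno: 6·0 + 2·2 + 13·1 + 5·2 + 7·1 = 34
  Iris: 6·2 + 2·0 + 13·4 + 5·4 + 7·2 = 98
  Citadel: 6·4 + 2·4 + 13·3 + 5·0 + 7·4 = 99
  Ember: 6·1 + 2·1 + 13·0 + 5·3 + 7·3 = 44
  Forge: 6·3 + 2·3 + 13·2 + 5·1 + 7·0 = 55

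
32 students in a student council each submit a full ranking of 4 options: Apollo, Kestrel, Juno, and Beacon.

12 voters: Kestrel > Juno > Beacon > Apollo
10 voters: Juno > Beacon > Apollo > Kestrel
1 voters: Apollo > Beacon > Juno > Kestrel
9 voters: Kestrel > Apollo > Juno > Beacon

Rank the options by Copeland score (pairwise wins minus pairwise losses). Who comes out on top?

Kestrel

Pairwise results:
  Apollo vs Kestrel: Kestrel wins 21–11.
  Apollo vs Juno: Juno wins 22–10.
  Apollo vs Beacon: Beacon wins 22–10.
  Kestrel vs Juno: Kestrel wins 21–11.
  Kestrel vs Beacon: Kestrel wins 21–11.
  Juno vs Beacon: Juno wins 31–1.
Copeland scores (wins − losses):
  Apollo: 0 − 3 = -3
  Kestrel: 3 − 0 = 3
  Juno: 2 − 1 = 1
  Beacon: 1 − 2 = -1
Kestrel has the best Copeland score.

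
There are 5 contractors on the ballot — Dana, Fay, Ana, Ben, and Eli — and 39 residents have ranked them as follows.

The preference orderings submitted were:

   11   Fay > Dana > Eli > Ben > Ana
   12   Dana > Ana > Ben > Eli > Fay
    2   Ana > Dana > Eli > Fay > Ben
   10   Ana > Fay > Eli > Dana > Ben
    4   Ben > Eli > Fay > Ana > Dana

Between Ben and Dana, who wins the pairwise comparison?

Dana

Ballots ranking Ben above Dana: 4.
Ballots ranking Dana above Ben: 11+12+2+10 = 35.
Dana wins the head-to-head, 35–4.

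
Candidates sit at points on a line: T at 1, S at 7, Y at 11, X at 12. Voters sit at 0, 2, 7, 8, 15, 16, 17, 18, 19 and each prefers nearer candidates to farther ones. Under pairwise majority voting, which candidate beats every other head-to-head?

X

With single-peaked preferences on a line, the Condorcet winner is the candidate closest to the median voter.
The median voter (position 15) is closest to X at 12.
Check: X vs S — voters closer to X: 5 of 9.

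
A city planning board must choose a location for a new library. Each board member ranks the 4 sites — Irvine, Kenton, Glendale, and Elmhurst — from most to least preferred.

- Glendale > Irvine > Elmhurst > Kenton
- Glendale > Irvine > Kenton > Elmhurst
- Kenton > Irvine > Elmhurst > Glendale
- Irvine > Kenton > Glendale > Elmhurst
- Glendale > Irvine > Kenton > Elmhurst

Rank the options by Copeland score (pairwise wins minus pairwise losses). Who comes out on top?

Glendale

Pairwise results:
  Irvine vs Kenton: Irvine wins 4–1.
  Irvine vs Glendale: Glendale wins 3–2.
  Irvine vs Elmhurst: Irvine wins 5–0.
  Kenton vs Glendale: Glendale wins 3–2.
  Kenton vs Elmhurst: Kenton wins 4–1.
  Glendale vs Elmhurst: Glendale wins 4–1.
Copeland scores (wins − losses):
  Irvine: 2 − 1 = 1
  Kenton: 1 − 2 = -1
  Glendale: 3 − 0 = 3
  Elmhurst: 0 − 3 = -3
Glendale has the best Copeland score.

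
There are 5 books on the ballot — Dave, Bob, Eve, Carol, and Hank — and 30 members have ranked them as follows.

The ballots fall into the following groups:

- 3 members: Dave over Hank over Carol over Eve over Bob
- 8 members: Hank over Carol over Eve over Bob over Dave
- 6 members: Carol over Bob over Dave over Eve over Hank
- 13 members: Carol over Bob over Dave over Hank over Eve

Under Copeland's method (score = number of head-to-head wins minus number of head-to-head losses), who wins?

Carol

Pairwise results:
  Dave vs Bob: Bob wins 27–3.
  Dave vs Eve: Dave wins 22–8.
  Dave vs Carol: Carol wins 27–3.
  Dave vs Hank: Dave wins 22–8.
  Bob vs Eve: Bob wins 19–11.
  Bob vs Carol: Carol wins 30–0.
  Bob vs Hank: Bob wins 19–11.
  Eve vs Carol: Carol wins 30–0.
  Eve vs Hank: Hank wins 24–6.
  Carol vs Hank: Carol wins 19–11.
Copeland scores (wins − losses):
  Dave: 2 − 2 = 0
  Bob: 3 − 1 = 2
  Eve: 0 − 4 = -4
  Carol: 4 − 0 = 4
  Hank: 1 − 3 = -2
Carol has the best Copeland score.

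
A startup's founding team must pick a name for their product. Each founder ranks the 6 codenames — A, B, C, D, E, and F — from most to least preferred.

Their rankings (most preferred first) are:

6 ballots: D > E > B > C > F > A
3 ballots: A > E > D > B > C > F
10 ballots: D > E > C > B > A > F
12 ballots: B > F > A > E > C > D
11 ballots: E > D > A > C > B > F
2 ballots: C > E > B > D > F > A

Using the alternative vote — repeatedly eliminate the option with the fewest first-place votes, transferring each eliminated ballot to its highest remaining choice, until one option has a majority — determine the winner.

E

Round 1: D 16, B 12, E 11, A 3, C 2, F 0. F has the fewest and is eliminated.
Round 2: D 16, B 12, E 11, A 3, C 2. C has the fewest and is eliminated.
Round 3: D 16, E 13, B 12, A 3. A has the fewest and is eliminated.
Round 4: D 16, E 16, B 12. B has the fewest and is eliminated.
Round 5: E 28, D 16. E has a majority.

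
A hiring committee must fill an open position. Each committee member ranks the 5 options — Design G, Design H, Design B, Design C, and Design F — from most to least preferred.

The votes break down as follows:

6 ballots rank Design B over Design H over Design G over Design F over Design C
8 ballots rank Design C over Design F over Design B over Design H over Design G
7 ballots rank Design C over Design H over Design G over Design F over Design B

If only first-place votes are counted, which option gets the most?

First-place vote totals:
  Design G: 0
  Design H: 0
  Design B: 6
  Design C: 15
  Design F: 0
Design C has the most first-place votes.

Design C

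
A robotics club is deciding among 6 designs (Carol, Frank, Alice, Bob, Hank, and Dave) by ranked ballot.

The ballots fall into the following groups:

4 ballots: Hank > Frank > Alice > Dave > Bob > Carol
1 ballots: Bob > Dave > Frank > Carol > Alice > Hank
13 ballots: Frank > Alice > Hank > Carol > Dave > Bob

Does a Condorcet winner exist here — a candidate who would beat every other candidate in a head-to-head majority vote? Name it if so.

Frank

Head-to-head results (18 voters total):
Carol vs Frank: Frank wins 18–0.
Carol vs Alice: Alice wins 17–1.
Carol vs Bob: Carol wins 13–5.
Carol vs Hank: Hank wins 17–1.
Carol vs Dave: Carol wins 13–5.
Frank vs Alice: Frank wins 18–0.
Frank vs Bob: Frank wins 17–1.
Frank vs Hank: Frank wins 14–4.
Frank vs Dave: Frank wins 17–1.
Alice vs Bob: Alice wins 17–1.
Alice vs Hank: Alice wins 14–4.
Alice vs Dave: Alice wins 17–1.
Bob vs Hank: Hank wins 17–1.
Bob vs Dave: Dave wins 17–1.
Hank vs Dave: Hank wins 17–1.
Frank beats each rival — Carol (18–0), Alice (18–0), Bob (17–1), Hank (14–4), Dave (17–1) — so Frank is the Condorcet winner.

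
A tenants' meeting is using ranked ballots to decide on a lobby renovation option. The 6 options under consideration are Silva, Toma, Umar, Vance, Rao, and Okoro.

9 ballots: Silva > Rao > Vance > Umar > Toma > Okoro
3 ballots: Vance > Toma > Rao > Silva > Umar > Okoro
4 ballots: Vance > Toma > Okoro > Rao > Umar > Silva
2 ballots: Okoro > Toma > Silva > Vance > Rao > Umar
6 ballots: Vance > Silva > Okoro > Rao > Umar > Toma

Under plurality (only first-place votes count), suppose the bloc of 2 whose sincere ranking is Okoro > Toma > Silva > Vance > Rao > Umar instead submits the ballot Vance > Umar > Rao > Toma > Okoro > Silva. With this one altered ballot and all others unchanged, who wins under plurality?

Vance

First-place totals with the altered ballot: Silva 9, Toma 0, Umar 0, Vance 15, Rao 0, Okoro 0.
The winner is unchanged: still Vance.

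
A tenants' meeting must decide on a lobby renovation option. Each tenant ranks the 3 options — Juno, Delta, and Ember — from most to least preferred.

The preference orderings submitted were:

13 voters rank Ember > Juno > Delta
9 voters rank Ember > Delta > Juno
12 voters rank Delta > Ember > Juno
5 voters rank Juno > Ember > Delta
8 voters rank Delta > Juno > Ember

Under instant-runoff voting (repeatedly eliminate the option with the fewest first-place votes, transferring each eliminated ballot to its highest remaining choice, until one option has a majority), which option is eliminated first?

Round 1: Ember 22, Delta 20, Juno 5. Juno has the fewest and is eliminated.
Round 2: Ember 27, Delta 20. Ember has a majority.

Juno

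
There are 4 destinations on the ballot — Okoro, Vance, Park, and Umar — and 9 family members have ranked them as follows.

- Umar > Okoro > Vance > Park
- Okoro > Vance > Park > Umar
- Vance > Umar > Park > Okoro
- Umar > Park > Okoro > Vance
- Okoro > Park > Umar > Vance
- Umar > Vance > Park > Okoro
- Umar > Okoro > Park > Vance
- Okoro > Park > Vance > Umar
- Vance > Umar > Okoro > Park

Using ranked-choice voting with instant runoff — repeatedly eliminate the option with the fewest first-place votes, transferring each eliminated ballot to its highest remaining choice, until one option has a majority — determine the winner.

Round 1: Umar 4, Okoro 3, Vance 2, Park 0. Park has the fewest and is eliminated.
Round 2: Umar 4, Okoro 3, Vance 2. Vance has the fewest and is eliminated.
Round 3: Umar 6, Okoro 3. Umar has a majority.

Umar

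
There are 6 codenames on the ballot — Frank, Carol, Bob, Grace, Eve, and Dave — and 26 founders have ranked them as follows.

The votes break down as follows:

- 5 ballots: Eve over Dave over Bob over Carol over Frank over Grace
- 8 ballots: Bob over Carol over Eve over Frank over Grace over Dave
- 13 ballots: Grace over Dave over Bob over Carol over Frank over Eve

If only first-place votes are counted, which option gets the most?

Grace

First-place vote totals:
  Frank: 0
  Carol: 0
  Bob: 8
  Grace: 13
  Eve: 5
  Dave: 0
Grace has the most first-place votes.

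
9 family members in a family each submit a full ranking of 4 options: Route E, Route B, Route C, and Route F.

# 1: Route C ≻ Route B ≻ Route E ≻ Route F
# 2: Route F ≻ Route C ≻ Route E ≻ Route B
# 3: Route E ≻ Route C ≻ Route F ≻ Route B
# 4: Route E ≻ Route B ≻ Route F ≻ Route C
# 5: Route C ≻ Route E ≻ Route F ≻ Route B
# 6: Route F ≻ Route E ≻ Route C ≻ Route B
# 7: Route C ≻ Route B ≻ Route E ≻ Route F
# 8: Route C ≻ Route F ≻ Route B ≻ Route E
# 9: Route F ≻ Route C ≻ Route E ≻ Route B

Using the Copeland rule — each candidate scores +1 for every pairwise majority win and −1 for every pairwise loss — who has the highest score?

Pairwise results:
  Route E vs Route B: Route E wins 6–3.
  Route E vs Route C: Route C wins 6–3.
  Route E vs Route F: Route E wins 5–4.
  Route B vs Route C: Route C wins 8–1.
  Route B vs Route F: Route F wins 6–3.
  Route C vs Route F: Route C wins 5–4.
Copeland scores (wins − losses):
  Route E: 2 − 1 = 1
  Route B: 0 − 3 = -3
  Route C: 3 − 0 = 3
  Route F: 1 − 2 = -1
Route C has the best Copeland score.

Route C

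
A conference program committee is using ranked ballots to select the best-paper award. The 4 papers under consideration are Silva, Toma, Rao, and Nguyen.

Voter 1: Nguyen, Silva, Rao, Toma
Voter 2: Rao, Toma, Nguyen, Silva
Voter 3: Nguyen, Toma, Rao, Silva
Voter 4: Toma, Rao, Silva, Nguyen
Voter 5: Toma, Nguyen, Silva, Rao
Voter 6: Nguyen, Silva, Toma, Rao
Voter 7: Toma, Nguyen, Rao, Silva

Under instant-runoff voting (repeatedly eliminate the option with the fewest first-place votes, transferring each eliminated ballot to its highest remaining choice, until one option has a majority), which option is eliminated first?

Round 1: Toma 3, Nguyen 3, Rao 1, Silva 0. Silva has the fewest and is eliminated.
Round 2: Toma 3, Nguyen 3, Rao 1. Rao has the fewest and is eliminated.
Round 3: Toma 4, Nguyen 3. Toma has a majority.

Silva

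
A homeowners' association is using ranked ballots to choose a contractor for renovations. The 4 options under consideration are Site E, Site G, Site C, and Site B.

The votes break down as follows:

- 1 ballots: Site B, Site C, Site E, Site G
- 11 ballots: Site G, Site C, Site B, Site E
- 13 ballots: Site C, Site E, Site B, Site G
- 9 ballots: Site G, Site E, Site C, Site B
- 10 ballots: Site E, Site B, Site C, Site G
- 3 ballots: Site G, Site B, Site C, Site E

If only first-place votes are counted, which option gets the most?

Site G

First-place vote totals:
  Site E: 10
  Site G: 23
  Site C: 13
  Site B: 1
Site G has the most first-place votes.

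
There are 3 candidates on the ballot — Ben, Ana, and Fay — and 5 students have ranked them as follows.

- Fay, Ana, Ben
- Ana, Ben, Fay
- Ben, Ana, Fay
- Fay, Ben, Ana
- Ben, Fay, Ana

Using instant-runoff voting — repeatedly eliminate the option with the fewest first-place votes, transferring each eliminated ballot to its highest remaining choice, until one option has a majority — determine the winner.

Round 1: Ben 2, Fay 2, Ana 1. Ana has the fewest and is eliminated.
Round 2: Ben 3, Fay 2. Ben has a majority.

Ben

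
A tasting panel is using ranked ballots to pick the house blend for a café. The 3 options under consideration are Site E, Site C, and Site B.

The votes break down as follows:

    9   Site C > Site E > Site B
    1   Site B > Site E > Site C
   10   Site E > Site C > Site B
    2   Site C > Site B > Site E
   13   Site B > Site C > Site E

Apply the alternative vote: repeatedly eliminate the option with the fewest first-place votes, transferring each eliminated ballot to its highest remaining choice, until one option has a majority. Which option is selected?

Round 1: Site B 14, Site C 11, Site E 10. Site E has the fewest and is eliminated.
Round 2: Site C 21, Site B 14. Site C has a majority.

Site C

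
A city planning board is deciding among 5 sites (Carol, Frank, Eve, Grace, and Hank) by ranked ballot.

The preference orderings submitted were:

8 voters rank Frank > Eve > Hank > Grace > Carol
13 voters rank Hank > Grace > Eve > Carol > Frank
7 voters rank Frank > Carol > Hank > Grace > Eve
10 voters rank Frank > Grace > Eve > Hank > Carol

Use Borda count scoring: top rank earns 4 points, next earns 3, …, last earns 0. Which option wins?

Borda scores:
  Carol: 8·0 + 13·1 + 7·3 + 10·0 = 34
  Frank: 8·4 + 13·0 + 7·4 + 10·4 = 100
  Eve: 8·3 + 13·2 + 7·0 + 10·2 = 70
  Grace: 8·1 + 13·3 + 7·1 + 10·3 = 84
  Hank: 8·2 + 13·4 + 7·2 + 10·1 = 92
Frank has the highest total.

Frank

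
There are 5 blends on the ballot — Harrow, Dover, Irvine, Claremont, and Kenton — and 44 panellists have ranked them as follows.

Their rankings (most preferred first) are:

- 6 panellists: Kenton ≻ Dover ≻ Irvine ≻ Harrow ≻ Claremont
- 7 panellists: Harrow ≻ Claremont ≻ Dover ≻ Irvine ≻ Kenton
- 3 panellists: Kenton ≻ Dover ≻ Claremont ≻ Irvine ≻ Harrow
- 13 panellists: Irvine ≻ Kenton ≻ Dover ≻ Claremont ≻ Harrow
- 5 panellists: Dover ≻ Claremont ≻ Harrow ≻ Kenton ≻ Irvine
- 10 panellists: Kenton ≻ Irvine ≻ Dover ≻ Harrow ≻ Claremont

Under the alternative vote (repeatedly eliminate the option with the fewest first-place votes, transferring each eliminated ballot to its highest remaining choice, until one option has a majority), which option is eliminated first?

Claremont

Round 1: Kenton 19, Irvine 13, Harrow 7, Dover 5, Claremont 0. Claremont has the fewest and is eliminated.
Round 2: Kenton 19, Irvine 13, Harrow 7, Dover 5. Dover has the fewest and is eliminated.
Round 3: Kenton 19, Irvine 13, Harrow 12. Harrow has the fewest and is eliminated.
Round 4: Kenton 24, Irvine 20. Kenton has a majority.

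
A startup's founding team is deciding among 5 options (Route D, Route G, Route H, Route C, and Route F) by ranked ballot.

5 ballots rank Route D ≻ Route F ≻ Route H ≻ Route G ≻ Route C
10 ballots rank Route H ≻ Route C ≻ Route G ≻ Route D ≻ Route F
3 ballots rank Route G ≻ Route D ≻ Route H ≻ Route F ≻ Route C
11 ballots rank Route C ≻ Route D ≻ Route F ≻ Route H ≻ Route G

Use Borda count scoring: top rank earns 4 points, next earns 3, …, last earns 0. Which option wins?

Route C

Borda scores:
  Route D: 5·4 + 10·1 + 3·3 + 11·3 = 72
  Route G: 5·1 + 10·2 + 3·4 + 11·0 = 37
  Route H: 5·2 + 10·4 + 3·2 + 11·1 = 67
  Route C: 5·0 + 10·3 + 3·0 + 11·4 = 74
  Route F: 5·3 + 10·0 + 3·1 + 11·2 = 40
Route C has the highest total.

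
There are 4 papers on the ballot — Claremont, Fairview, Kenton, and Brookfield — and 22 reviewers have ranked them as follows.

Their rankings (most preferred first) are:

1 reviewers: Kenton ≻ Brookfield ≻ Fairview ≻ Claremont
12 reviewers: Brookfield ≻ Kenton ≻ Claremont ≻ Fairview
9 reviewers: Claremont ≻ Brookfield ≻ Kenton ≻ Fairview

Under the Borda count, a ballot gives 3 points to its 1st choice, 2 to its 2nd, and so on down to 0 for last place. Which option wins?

Borda scores:
  Claremont: 0 + 12·1 + 9·3 = 39
  Fairview: 1 + 12·0 + 9·0 = 1
  Kenton: 3 + 12·2 + 9·1 = 36
  Brookfield: 2 + 12·3 + 9·2 = 56
Brookfield has the highest total.

Brookfield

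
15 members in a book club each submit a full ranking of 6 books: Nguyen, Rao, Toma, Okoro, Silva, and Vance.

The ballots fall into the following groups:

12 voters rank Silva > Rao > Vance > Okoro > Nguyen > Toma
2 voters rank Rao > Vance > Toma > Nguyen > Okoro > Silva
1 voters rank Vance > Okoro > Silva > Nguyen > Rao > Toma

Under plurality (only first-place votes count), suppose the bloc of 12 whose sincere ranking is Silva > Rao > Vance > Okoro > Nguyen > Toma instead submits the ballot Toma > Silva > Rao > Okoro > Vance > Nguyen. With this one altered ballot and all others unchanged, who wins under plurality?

Toma

First-place totals with the altered ballot: Nguyen 0, Rao 2, Toma 12, Okoro 0, Silva 0, Vance 1.
The switch changes the winner from Silva to Toma.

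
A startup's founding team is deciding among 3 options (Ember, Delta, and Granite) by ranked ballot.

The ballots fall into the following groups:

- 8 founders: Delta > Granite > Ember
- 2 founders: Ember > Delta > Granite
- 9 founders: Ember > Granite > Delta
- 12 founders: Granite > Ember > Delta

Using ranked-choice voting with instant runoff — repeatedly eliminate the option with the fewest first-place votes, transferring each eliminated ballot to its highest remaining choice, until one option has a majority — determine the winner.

Round 1: Granite 12, Ember 11, Delta 8. Delta has the fewest and is eliminated.
Round 2: Granite 20, Ember 11. Granite has a majority.

Granite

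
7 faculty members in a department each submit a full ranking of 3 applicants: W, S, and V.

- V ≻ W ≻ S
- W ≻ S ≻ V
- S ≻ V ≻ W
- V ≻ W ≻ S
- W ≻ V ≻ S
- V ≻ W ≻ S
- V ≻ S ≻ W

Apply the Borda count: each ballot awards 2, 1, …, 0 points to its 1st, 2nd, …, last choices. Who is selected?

V

Borda scores:
  W: 1 + 2 + 0 + 1 + 2 + 1 + 0 = 7
  S: 0 + 1 + 2 + 0 + 0 + 0 + 1 = 4
  V: 2 + 0 + 1 + 2 + 1 + 2 + 2 = 10
V has the highest total.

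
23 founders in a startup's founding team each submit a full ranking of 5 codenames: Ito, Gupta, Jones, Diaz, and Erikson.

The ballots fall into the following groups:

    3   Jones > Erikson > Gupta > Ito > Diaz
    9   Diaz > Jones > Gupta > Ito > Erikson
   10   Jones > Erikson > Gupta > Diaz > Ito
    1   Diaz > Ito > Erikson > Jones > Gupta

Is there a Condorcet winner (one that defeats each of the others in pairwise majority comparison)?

Head-to-head results (23 voters total):
Ito vs Gupta: Gupta wins 22–1.
Ito vs Jones: Jones wins 22–1.
Ito vs Diaz: Diaz wins 20–3.
Ito vs Erikson: Erikson wins 13–10.
Gupta vs Jones: Jones wins 23–0.
Gupta vs Diaz: Gupta wins 13–10.
Gupta vs Erikson: Erikson wins 14–9.
Jones vs Diaz: Jones wins 13–10.
Jones vs Erikson: Jones wins 22–1.
Diaz vs Erikson: Erikson wins 13–10.
Jones beats each rival — Ito (22–1), Gupta (23–0), Diaz (13–10), Erikson (22–1) — so Jones is the Condorcet winner.

Yes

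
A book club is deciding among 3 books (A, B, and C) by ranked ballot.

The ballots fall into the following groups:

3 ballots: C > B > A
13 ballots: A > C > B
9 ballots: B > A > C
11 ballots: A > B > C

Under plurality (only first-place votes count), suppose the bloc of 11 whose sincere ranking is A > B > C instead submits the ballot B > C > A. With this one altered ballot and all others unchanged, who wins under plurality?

First-place totals with the altered ballot: A 13, B 20, C 3.
The switch changes the winner from A to B.

B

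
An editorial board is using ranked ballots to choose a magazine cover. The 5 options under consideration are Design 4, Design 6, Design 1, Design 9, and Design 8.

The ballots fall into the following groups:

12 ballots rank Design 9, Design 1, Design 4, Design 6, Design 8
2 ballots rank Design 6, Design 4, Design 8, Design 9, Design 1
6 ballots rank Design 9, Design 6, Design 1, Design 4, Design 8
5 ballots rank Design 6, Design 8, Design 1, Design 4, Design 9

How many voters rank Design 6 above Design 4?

13

Ballots ranking Design 6 above Design 4: 2+6+5 = 13.
Ballots ranking Design 4 above Design 6: 12.
So 13 of 25 voters prefer Design 6 to Design 4.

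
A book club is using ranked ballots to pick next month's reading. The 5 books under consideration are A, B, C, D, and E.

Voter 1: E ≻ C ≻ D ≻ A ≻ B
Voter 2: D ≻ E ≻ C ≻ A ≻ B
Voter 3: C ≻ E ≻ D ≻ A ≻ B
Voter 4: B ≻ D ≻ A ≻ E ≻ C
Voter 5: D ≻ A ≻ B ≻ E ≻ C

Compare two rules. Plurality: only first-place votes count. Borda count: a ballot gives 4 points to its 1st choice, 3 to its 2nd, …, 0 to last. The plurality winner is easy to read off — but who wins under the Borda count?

D

Plurality first-place counts: A 0, B 1, C 1, D 2, E 1 → D.
Borda totals: A 8, B 6, C 9, D 15, E 12 → D.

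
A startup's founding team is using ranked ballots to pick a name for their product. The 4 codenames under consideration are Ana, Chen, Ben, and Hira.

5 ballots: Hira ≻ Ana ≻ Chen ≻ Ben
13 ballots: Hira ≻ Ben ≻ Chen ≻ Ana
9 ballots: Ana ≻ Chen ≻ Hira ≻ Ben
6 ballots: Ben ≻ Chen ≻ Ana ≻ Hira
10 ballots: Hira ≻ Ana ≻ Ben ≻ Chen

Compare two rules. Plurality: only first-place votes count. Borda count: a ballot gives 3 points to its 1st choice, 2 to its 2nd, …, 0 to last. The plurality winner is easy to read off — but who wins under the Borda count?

Hira

Plurality first-place counts: Ana 9, Chen 0, Ben 6, Hira 28 → Hira.
Borda totals: Ana 63, Chen 48, Ben 54, Hira 93 → Hira.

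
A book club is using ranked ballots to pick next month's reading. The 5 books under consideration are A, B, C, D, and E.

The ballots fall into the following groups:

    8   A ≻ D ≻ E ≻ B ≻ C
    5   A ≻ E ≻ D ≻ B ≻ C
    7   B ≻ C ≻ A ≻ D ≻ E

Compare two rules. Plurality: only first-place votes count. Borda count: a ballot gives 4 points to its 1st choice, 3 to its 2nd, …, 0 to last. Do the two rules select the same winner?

Yes

Plurality first-place counts: A 13, B 7, C 0, D 0, E 0 → A.
Borda totals: A 66, B 41, C 21, D 41, E 31 → A.
The two rules agree on A.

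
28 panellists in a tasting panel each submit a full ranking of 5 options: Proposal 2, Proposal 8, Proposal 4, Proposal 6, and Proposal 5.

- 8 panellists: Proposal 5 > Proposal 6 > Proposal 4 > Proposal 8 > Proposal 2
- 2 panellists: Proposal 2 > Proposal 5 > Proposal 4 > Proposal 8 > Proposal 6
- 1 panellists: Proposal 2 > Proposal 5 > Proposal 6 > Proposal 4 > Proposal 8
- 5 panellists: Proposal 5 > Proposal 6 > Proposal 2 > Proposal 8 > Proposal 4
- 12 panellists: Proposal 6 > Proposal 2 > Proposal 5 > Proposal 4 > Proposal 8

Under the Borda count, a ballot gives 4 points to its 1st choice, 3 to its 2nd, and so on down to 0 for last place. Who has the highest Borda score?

Borda scores:
  Proposal 2: 8·0 + 2·4 + 4 + 5·2 + 12·3 = 58
  Proposal 8: 8·1 + 2·1 + 0 + 5·1 + 12·0 = 15
  Proposal 4: 8·2 + 2·2 + 1 + 5·0 + 12·1 = 33
  Proposal 6: 8·3 + 2·0 + 2 + 5·3 + 12·4 = 89
  Proposal 5: 8·4 + 2·3 + 3 + 5·4 + 12·2 = 85
Proposal 6 has the highest total.

Proposal 6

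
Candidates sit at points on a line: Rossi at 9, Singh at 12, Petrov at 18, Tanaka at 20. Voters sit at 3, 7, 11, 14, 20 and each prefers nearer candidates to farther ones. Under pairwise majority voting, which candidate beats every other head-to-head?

Singh

With single-peaked preferences on a line, the Condorcet winner is the candidate closest to the median voter.
The median voter (position 11) is closest to Singh at 12.
Check: Singh vs Rossi — voters closer to Singh: 3 of 5.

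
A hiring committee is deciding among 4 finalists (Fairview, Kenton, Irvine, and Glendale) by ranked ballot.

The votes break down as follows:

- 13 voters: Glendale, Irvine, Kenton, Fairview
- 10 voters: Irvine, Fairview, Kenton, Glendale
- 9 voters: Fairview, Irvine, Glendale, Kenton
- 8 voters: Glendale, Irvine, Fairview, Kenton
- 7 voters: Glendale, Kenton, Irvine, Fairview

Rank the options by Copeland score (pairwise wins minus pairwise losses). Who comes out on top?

Pairwise results:
  Fairview vs Kenton: Fairview wins 27–20.
  Fairview vs Irvine: Irvine wins 38–9.
  Fairview vs Glendale: Glendale wins 28–19.
  Kenton vs Irvine: Irvine wins 40–7.
  Kenton vs Glendale: Glendale wins 37–10.
  Irvine vs Glendale: Glendale wins 28–19.
Copeland scores (wins − losses):
  Fairview: 1 − 2 = -1
  Kenton: 0 − 3 = -3
  Irvine: 2 − 1 = 1
  Glendale: 3 − 0 = 3
Glendale has the best Copeland score.

Glendale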